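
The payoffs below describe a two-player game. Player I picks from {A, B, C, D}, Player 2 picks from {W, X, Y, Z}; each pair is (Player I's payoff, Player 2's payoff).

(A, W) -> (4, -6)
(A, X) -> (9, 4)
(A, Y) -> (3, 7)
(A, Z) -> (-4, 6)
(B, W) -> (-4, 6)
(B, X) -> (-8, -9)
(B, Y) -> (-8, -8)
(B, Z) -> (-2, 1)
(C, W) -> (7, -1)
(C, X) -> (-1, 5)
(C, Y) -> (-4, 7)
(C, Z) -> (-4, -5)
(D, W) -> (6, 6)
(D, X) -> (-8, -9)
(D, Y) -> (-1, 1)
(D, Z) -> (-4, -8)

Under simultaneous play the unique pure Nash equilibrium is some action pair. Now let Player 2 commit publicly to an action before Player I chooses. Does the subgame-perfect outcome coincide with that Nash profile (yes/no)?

yes

Player I best-responds to each possible Player 2 move:
- W: Player I compares 4, -4, 7, 6 and picks C; Player 2 would get -1.
- X: Player I compares 9, -8, -1, -8 and picks A; Player 2 would get 4.
- Y: Player I compares 3, -8, -4, -1 and picks A; Player 2 would get 7.
- Z: Player I compares -4, -2, -4, -4 and picks B; Player 2 would get 1.
Among -1, 4, 7, 1, the best is 7 at Y. Subgame-perfect outcome: (A, Y) with payoffs (3, 7).
Under simultaneous play:
Player I's best replies: W→C; X→A; Y→A; Z→B.
Player 2's best replies: A→Y; B→W; C→Y; D→W.
Only (A, Y) has each player best-responding; Nash payoffs (3, 7).
Sequential outcome (A, Y) coincides with the Nash profile (A, Y).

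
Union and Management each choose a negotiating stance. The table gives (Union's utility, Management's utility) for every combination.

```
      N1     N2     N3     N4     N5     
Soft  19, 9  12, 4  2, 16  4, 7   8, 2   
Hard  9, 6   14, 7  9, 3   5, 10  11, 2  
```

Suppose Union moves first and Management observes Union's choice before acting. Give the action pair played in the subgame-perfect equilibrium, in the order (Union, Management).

(Hard, N4)

Backward induction with Union moving first.
- Soft: Management compares 9, 4, 16, 7, 2 and picks N3; Union would get 2.
- Hard: Management compares 6, 7, 3, 10, 2 and picks N4; Union would get 5.
Among 2, 5, the best is 5 at Hard. Subgame-perfect outcome: (Hard, N4) with payoffs (5, 10).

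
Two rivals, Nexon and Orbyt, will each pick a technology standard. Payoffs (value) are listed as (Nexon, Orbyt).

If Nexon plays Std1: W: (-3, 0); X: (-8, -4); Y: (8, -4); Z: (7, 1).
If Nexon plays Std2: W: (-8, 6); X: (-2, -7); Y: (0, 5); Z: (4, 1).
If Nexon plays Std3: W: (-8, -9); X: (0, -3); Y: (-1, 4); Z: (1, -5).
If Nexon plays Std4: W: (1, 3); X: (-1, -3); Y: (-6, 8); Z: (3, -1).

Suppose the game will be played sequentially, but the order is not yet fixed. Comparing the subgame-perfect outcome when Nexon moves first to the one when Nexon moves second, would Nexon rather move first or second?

first

If Nexon leads: Orbyt's best replies are Std1→Z, Std2→W, Std3→Y, Std4→Y; Nexon's induced payoffs 7, -8, -1, -6; outcome (Std1, Z), payoffs (7, 1).
If Orbyt leads: Nexon's best replies are W→Std4, X→Std3, Y→Std1, Z→Std1; Orbyt's induced payoffs 3, -3, -4, 1; outcome (Std4, W), payoffs (1, 3).
Nexon gets 7 moving first and 1 moving second, so Nexon prefers to move first.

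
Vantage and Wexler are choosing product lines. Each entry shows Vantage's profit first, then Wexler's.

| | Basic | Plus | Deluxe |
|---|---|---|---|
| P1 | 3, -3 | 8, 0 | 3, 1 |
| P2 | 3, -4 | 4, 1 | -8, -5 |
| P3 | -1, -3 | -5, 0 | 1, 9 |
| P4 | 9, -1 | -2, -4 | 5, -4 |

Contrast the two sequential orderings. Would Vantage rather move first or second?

first

If Vantage leads: Wexler's best replies are P1→Deluxe, P2→Plus, P3→Deluxe, P4→Basic; Vantage's induced payoffs 3, 4, 1, 9; outcome (P4, Basic), payoffs (9, -1).
If Wexler leads: Vantage's best replies are Basic→P4, Plus→P1, Deluxe→P4; Wexler's induced payoffs -1, 0, -4; outcome (P1, Plus), payoffs (8, 0).
Vantage gets 9 moving first and 8 moving second, so Vantage prefers to move first.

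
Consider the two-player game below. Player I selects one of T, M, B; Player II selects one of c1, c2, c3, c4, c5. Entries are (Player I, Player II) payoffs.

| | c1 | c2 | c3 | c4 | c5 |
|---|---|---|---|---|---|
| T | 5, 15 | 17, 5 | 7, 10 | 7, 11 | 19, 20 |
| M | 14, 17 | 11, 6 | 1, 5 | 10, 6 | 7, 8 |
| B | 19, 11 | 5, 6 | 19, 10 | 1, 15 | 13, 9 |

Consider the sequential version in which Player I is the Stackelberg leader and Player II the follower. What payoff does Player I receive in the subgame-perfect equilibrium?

19

Player II best-responds to each possible Player I move:
- T: BR = c5, leader payoff 19.
- M: BR = c1, leader payoff 14.
- B: BR = c4, leader payoff 1.
Among 19, 14, 1, the best is 19 at T. Subgame-perfect outcome: (T, c5) with payoffs (19, 20).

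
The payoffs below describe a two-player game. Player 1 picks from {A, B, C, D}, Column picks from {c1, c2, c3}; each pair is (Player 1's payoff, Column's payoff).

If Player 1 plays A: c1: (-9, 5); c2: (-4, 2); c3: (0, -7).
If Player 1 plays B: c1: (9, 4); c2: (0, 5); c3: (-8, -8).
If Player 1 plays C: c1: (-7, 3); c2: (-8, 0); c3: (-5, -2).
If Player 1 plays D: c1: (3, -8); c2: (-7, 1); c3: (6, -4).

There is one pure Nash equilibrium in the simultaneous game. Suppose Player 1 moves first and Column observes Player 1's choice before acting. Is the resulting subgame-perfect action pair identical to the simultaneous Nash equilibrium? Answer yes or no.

yes

Backward induction with Player 1 moving first.
- A: Column compares 5, 2, -7 and picks c1; Player 1 would get -9.
- B: Column compares 4, 5, -8 and picks c2; Player 1 would get 0.
- C: Column compares 3, 0, -2 and picks c1; Player 1 would get -7.
- D: Column compares -8, 1, -4 and picks c2; Player 1 would get -7.
Maximizing over -9, 0, -7, -7, Player 1 chooses B. Subgame-perfect outcome: (B, c2) with payoffs (0, 5).
For the simultaneous game, intersect best replies.
Player 1's best replies: c1→B; c2→B; c3→D.
Column's best replies: A→c1; B→c2; C→c1; D→c2.
The unique mutual best reply is (B, c2), giving (0, 5).
Sequential outcome (B, c2) coincides with the Nash profile (B, c2).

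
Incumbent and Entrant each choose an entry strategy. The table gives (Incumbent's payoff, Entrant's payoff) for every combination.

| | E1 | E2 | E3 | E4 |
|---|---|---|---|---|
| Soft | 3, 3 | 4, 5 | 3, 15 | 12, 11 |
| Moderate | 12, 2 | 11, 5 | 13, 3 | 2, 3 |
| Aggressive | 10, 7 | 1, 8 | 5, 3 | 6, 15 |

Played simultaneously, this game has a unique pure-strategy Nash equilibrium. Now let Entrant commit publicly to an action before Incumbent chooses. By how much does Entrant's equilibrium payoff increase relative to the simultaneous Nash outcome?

6

Work backward from Incumbent's decision.
- E1: Incumbent compares 3, 12, 10 and picks Moderate; Entrant would get 2.
- E2: Incumbent compares 4, 11, 1 and picks Moderate; Entrant would get 5.
- E3: Incumbent compares 3, 13, 5 and picks Moderate; Entrant would get 3.
- E4: Incumbent compares 12, 2, 6 and picks Soft; Entrant would get 11.
Entrant's induced payoffs are 2, 5, 3, 11, so Entrant commits to E4. Subgame-perfect outcome: (Soft, E4) with payoffs (12, 11).
Now find the simultaneous Nash equilibrium.
Incumbent's best replies: E1→Moderate; E2→Moderate; E3→Moderate; E4→Soft.
Entrant's best replies: Soft→E3; Moderate→E2; Aggressive→E4.
The unique mutual best reply is (Moderate, E2), giving (11, 5).
Entrant's commitment gain: 11 − 5 = 6.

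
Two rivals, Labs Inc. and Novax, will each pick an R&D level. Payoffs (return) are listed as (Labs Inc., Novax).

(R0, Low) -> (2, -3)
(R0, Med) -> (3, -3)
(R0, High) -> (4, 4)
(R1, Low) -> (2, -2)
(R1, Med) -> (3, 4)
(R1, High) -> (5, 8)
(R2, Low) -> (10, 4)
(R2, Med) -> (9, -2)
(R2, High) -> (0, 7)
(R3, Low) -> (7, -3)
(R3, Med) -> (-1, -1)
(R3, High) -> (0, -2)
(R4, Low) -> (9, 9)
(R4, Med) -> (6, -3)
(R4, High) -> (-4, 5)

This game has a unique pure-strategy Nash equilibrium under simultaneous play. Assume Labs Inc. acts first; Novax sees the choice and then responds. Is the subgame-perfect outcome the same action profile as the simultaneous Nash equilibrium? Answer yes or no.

no

Backward induction with Labs Inc. moving first.
- R0: BR = High, leader payoff 4.
- R1: BR = High, leader payoff 5.
- R2: BR = High, leader payoff 0.
- R3: BR = Med, leader payoff -1.
- R4: BR = Low, leader payoff 9.
Maximizing over 4, 5, 0, -1, 9, Labs Inc. chooses R4. Subgame-perfect outcome: (R4, Low) with payoffs (9, 9).
Now find the simultaneous Nash equilibrium.
Labs Inc.'s best replies: Low→R2; Med→R2; High→R1.
Novax's best replies: R0→High; R1→High; R2→High; R3→Med; R4→Low.
The unique mutual best reply is (R1, High), giving (5, 8).
Sequential outcome (R4, Low) differs from the Nash profile (R1, High).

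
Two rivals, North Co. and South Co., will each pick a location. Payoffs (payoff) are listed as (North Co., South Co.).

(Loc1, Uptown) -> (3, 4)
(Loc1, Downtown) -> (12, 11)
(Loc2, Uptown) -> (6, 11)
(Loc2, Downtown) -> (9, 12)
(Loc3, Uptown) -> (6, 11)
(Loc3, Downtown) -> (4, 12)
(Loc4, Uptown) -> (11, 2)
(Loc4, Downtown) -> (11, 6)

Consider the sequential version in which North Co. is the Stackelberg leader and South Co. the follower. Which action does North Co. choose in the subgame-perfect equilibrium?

Loc1

South Co. best-responds to each possible North Co. move:
- Loc1: BR = Downtown, leader payoff 12.
- Loc2: BR = Downtown, leader payoff 9.
- Loc3: BR = Downtown, leader payoff 4.
- Loc4: BR = Downtown, leader payoff 11.
North Co.'s induced payoffs are 12, 9, 4, 11, so North Co. commits to Loc1. Subgame-perfect outcome: (Loc1, Downtown) with payoffs (12, 11).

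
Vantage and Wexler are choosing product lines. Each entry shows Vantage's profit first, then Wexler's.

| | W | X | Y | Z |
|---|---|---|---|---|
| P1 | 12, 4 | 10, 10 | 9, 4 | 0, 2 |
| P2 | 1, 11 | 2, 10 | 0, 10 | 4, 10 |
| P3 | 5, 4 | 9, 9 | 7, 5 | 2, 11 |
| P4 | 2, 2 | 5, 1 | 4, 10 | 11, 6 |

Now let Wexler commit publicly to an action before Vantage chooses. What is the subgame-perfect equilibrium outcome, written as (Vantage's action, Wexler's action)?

Backward induction with Wexler moving first.
- W: Vantage compares 12, 1, 5, 2 and picks P1; Wexler would get 4.
- X: Vantage compares 10, 2, 9, 5 and picks P1; Wexler would get 10.
- Y: Vantage compares 9, 0, 7, 4 and picks P1; Wexler would get 4.
- Z: Vantage compares 0, 4, 2, 11 and picks P4; Wexler would get 6.
Maximizing over 4, 10, 4, 6, Wexler chooses X. Subgame-perfect outcome: (P1, X) with payoffs (10, 10).

(P1, X)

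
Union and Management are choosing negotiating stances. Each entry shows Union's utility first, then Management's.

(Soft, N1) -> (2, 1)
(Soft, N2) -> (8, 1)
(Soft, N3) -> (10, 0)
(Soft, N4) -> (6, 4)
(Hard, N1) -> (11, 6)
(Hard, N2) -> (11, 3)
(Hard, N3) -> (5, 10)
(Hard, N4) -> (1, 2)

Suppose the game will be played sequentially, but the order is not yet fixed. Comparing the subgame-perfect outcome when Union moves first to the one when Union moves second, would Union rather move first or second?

If Union leads: Management's best replies are Soft→N4, Hard→N3; Union's induced payoffs 6, 5; outcome (Soft, N4), payoffs (6, 4).
If Management leads: Union's best replies are N1→Hard, N2→Hard, N3→Soft, N4→Soft; Management's induced payoffs 6, 3, 0, 4; outcome (Hard, N1), payoffs (11, 6).
Union gets 6 moving first and 11 moving second, so Union prefers to move second.

second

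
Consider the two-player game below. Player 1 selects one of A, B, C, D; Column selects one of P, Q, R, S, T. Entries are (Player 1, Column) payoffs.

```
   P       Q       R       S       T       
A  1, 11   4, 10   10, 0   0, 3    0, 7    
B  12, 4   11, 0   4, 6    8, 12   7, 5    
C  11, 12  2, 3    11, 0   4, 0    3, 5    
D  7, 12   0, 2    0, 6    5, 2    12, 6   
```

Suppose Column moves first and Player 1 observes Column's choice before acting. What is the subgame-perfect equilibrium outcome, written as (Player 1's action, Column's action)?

(B, S)

Work backward from Player 1's decision.
- P: BR = B, leader payoff 4.
- Q: BR = B, leader payoff 0.
- R: BR = C, leader payoff 0.
- S: BR = B, leader payoff 12.
- T: BR = D, leader payoff 6.
Column's induced payoffs are 4, 0, 0, 12, 6, so Column commits to S. Subgame-perfect outcome: (B, S) with payoffs (8, 12).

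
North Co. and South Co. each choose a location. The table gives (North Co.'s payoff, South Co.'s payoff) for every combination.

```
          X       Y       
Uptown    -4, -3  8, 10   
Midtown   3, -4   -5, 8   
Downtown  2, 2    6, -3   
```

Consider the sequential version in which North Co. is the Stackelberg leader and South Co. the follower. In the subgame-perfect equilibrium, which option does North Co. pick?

Uptown

Work backward from South Co.'s decision.
- Uptown → South Co. plays Y (best of -3, 10); North Co. gets 8.
- Midtown → South Co. plays Y (best of -4, 8); North Co. gets -5.
- Downtown → South Co. plays X (best of 2, -3); North Co. gets 2.
North Co.'s induced payoffs are 8, -5, 2, so North Co. commits to Uptown. Subgame-perfect outcome: (Uptown, Y) with payoffs (8, 10).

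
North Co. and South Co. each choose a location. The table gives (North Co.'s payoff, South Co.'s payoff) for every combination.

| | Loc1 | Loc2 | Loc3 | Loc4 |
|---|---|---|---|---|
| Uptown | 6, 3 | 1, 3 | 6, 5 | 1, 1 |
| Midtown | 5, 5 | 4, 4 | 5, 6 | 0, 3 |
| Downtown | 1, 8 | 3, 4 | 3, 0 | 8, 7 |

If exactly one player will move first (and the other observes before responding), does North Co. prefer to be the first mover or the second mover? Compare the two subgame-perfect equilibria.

If North Co. leads: South Co.'s best replies are Uptown→Loc3, Midtown→Loc3, Downtown→Loc1; North Co.'s induced payoffs 6, 5, 1; outcome (Uptown, Loc3), payoffs (6, 5).
If South Co. leads: North Co.'s best replies are Loc1→Uptown, Loc2→Midtown, Loc3→Uptown, Loc4→Downtown; South Co.'s induced payoffs 3, 4, 5, 7; outcome (Downtown, Loc4), payoffs (8, 7).
North Co. gets 6 moving first and 8 moving second, so North Co. prefers to move second.

second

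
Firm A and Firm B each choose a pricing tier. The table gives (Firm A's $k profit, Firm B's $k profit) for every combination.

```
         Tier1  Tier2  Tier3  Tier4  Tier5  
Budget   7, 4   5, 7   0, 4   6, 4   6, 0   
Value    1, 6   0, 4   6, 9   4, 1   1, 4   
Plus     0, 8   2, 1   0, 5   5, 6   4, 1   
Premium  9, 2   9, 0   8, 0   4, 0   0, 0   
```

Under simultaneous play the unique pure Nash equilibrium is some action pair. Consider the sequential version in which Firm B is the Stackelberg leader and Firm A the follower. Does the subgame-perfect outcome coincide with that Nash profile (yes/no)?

no

Solve by backward induction (Firm B leads).
- Tier1: BR = Premium, leader payoff 2.
- Tier2: BR = Premium, leader payoff 0.
- Tier3: BR = Premium, leader payoff 0.
- Tier4: BR = Budget, leader payoff 4.
- Tier5: BR = Budget, leader payoff 0.
Firm B's induced payoffs are 2, 0, 0, 4, 0, so Firm B commits to Tier4. Subgame-perfect outcome: (Budget, Tier4) with payoffs (6, 4).
Now find the simultaneous Nash equilibrium.
Firm A's best replies: Tier1→Premium; Tier2→Premium; Tier3→Premium; Tier4→Budget; Tier5→Budget.
Firm B's best replies: Budget→Tier2; Value→Tier3; Plus→Tier1; Premium→Tier1.
Only (Premium, Tier1) has each player best-responding; Nash payoffs (9, 2).
Sequential outcome (Budget, Tier4) differs from the Nash profile (Premium, Tier1).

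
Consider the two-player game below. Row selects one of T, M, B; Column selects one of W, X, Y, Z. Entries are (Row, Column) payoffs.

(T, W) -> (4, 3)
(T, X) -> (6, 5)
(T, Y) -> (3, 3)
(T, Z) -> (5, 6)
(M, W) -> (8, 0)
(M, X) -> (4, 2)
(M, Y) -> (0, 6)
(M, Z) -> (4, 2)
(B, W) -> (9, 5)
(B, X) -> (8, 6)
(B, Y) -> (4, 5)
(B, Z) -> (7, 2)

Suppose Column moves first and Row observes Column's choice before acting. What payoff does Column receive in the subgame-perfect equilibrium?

Work backward from Row's decision.
- W: Row compares 4, 8, 9 and picks B; Column would get 5.
- X: Row compares 6, 4, 8 and picks B; Column would get 6.
- Y: Row compares 3, 0, 4 and picks B; Column would get 5.
- Z: Row compares 5, 4, 7 and picks B; Column would get 2.
Among 5, 6, 5, 2, the best is 6 at X. Subgame-perfect outcome: (B, X) with payoffs (8, 6).

6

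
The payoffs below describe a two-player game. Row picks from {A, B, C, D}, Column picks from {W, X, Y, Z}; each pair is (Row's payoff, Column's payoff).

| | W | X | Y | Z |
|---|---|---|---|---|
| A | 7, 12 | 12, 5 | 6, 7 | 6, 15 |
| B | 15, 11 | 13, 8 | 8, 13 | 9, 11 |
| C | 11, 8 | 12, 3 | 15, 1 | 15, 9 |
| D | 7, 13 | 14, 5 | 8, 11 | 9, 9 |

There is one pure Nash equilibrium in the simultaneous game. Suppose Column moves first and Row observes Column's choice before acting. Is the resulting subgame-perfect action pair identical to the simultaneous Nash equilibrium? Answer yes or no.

no

Solve by backward induction (Column leads).
- W → Row plays B (best of 7, 15, 11, 7); Column gets 11.
- X → Row plays D (best of 12, 13, 12, 14); Column gets 5.
- Y → Row plays C (best of 6, 8, 15, 8); Column gets 1.
- Z → Row plays C (best of 6, 9, 15, 9); Column gets 9.
Column's induced payoffs are 11, 5, 1, 9, so Column commits to W. Subgame-perfect outcome: (B, W) with payoffs (15, 11).
Now find the simultaneous Nash equilibrium.
Row's best replies: W→B; X→D; Y→C; Z→C.
Column's best replies: A→Z; B→Y; C→Z; D→W.
The unique mutual best reply is (C, Z), giving (15, 9).
Sequential outcome (B, W) differs from the Nash profile (C, Z).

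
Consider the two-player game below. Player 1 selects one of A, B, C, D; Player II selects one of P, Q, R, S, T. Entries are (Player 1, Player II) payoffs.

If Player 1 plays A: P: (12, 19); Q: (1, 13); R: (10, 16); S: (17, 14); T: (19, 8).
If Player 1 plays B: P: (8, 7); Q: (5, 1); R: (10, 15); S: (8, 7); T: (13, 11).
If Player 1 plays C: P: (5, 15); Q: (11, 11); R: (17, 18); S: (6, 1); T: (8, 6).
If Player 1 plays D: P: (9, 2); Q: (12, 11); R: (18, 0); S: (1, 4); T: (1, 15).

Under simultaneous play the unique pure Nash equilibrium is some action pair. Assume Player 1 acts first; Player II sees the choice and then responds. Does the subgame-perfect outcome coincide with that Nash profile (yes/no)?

no

Work backward from Player II's decision.
- A: Player II compares 19, 13, 16, 14, 8 and picks P; Player 1 would get 12.
- B: Player II compares 7, 1, 15, 7, 11 and picks R; Player 1 would get 10.
- C: Player II compares 15, 11, 18, 1, 6 and picks R; Player 1 would get 17.
- D: Player II compares 2, 11, 0, 4, 15 and picks T; Player 1 would get 1.
Player 1's induced payoffs are 12, 10, 17, 1, so Player 1 commits to C. Subgame-perfect outcome: (C, R) with payoffs (17, 18).
For the simultaneous game, intersect best replies.
Player 1's best replies: P→A; Q→D; R→D; S→A; T→A.
Player II's best replies: A→P; B→R; C→R; D→T.
Only (A, P) has each player best-responding; Nash payoffs (12, 19).
Sequential outcome (C, R) differs from the Nash profile (A, P).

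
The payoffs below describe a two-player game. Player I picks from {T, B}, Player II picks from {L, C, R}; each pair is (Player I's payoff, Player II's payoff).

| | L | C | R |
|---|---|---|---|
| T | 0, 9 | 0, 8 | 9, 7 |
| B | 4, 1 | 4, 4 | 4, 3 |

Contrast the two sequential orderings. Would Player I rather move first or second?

second

If Player I leads: Player II's best replies are T→L, B→C; Player I's induced payoffs 0, 4; outcome (B, C), payoffs (4, 4).
If Player II leads: Player I's best replies are L→B, C→B, R→T; Player II's induced payoffs 1, 4, 7; outcome (T, R), payoffs (9, 7).
Player I gets 4 moving first and 9 moving second, so Player I prefers to move second.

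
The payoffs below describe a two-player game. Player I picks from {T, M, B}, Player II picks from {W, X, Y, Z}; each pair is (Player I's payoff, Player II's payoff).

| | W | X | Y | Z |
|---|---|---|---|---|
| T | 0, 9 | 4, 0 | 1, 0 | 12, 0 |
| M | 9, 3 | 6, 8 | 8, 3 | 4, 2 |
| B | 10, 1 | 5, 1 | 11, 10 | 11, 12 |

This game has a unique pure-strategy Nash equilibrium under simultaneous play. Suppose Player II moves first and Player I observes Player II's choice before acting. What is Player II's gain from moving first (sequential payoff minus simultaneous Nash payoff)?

2

Player I best-responds to each possible Player II move:
- W: Player I compares 0, 9, 10 and picks B; Player II would get 1.
- X: Player I compares 4, 6, 5 and picks M; Player II would get 8.
- Y: Player I compares 1, 8, 11 and picks B; Player II would get 10.
- Z: Player I compares 12, 4, 11 and picks T; Player II would get 0.
Maximizing over 1, 8, 10, 0, Player II chooses Y. Subgame-perfect outcome: (B, Y) with payoffs (11, 10).
Under simultaneous play:
Player I's best replies: W→B; X→M; Y→B; Z→T.
Player II's best replies: T→W; M→X; B→Z.
Only (M, X) has each player best-responding; Nash payoffs (6, 8).
Player II's commitment gain: 10 − 8 = 2.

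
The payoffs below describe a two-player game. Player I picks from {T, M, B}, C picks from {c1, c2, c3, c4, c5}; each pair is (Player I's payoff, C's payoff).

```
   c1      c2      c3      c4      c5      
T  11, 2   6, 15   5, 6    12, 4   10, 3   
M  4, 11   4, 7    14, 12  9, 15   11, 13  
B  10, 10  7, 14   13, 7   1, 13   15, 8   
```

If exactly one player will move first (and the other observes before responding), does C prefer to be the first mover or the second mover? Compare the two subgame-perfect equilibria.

If Player I leads: C's best replies are T→c2, M→c4, B→c2; Player I's induced payoffs 6, 9, 7; outcome (M, c4), payoffs (9, 15).
If C leads: Player I's best replies are c1→T, c2→B, c3→M, c4→T, c5→B; C's induced payoffs 2, 14, 12, 4, 8; outcome (B, c2), payoffs (7, 14).
C gets 14 moving first and 15 moving second, so C prefers to move second.

second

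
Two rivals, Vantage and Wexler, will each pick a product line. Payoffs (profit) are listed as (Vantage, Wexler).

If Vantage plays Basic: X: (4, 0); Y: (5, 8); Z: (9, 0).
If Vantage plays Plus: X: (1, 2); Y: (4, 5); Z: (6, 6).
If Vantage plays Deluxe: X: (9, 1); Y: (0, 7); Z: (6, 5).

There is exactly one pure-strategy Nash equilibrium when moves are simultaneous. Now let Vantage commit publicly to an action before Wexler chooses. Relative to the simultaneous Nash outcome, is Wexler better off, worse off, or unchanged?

worse off

Wexler best-responds to each possible Vantage move:
- Basic → Wexler plays Y (best of 0, 8, 0); Vantage gets 5.
- Plus → Wexler plays Z (best of 2, 5, 6); Vantage gets 6.
- Deluxe → Wexler plays Y (best of 1, 7, 5); Vantage gets 0.
Among 5, 6, 0, the best is 6 at Plus. Subgame-perfect outcome: (Plus, Z) with payoffs (6, 6).
Under simultaneous play:
Vantage's best replies: X→Deluxe; Y→Basic; Z→Basic.
Wexler's best replies: Basic→Y; Plus→Z; Deluxe→Y.
The unique mutual best reply is (Basic, Y), giving (5, 8).
Wexler earns 6 sequentially versus 8 at the Nash outcome: worse off.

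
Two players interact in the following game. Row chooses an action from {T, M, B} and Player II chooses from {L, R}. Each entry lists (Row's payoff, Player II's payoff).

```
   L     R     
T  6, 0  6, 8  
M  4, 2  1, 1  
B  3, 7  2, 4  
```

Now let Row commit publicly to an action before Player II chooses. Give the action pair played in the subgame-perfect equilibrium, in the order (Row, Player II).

(T, R)

Backward induction with Row moving first.
- T: Player II compares 0, 8 and picks R; Row would get 6.
- M: Player II compares 2, 1 and picks L; Row would get 4.
- B: Player II compares 7, 4 and picks L; Row would get 3.
Maximizing over 6, 4, 3, Row chooses T. Subgame-perfect outcome: (T, R) with payoffs (6, 8).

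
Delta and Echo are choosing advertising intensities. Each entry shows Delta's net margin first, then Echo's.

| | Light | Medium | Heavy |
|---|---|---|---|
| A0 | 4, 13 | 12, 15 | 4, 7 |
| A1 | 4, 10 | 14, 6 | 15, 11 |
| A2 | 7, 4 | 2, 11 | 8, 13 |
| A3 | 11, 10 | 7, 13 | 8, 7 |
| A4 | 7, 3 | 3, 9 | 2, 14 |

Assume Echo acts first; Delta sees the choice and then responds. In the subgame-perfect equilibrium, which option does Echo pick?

Work backward from Delta's decision.
- Light → Delta plays A3 (best of 4, 4, 7, 11, 7); Echo gets 10.
- Medium → Delta plays A1 (best of 12, 14, 2, 7, 3); Echo gets 6.
- Heavy → Delta plays A1 (best of 4, 15, 8, 8, 2); Echo gets 11.
Maximizing over 10, 6, 11, Echo chooses Heavy. Subgame-perfect outcome: (A1, Heavy) with payoffs (15, 11).

Heavy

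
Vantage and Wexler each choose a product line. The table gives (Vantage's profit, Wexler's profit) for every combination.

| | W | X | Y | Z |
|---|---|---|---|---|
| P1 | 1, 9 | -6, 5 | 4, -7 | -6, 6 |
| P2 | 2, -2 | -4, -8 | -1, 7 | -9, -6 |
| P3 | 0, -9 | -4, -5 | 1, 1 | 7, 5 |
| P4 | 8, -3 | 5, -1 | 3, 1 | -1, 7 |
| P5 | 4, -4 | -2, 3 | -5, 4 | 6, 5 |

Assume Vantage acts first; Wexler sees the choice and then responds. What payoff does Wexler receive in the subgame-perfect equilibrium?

Solve by backward induction (Vantage leads).
- P1: Wexler compares 9, 5, -7, 6 and picks W; Vantage would get 1.
- P2: Wexler compares -2, -8, 7, -6 and picks Y; Vantage would get -1.
- P3: Wexler compares -9, -5, 1, 5 and picks Z; Vantage would get 7.
- P4: Wexler compares -3, -1, 1, 7 and picks Z; Vantage would get -1.
- P5: Wexler compares -4, 3, 4, 5 and picks Z; Vantage would get 6.
Vantage's induced payoffs are 1, -1, 7, -1, 6, so Vantage commits to P3. Subgame-perfect outcome: (P3, Z) with payoffs (7, 5).

5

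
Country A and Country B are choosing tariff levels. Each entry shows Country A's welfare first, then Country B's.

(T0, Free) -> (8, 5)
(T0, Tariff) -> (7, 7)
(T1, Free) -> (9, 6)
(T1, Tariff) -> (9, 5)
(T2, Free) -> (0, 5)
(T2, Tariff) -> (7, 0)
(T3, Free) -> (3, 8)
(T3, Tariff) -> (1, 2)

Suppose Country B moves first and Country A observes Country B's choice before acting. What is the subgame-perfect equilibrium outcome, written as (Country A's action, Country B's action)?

Country A best-responds to each possible Country B move:
- Free → Country A plays T1 (best of 8, 9, 0, 3); Country B gets 6.
- Tariff → Country A plays T1 (best of 7, 9, 7, 1); Country B gets 5.
Country B's induced payoffs are 6, 5, so Country B commits to Free. Subgame-perfect outcome: (T1, Free) with payoffs (9, 6).

(T1, Free)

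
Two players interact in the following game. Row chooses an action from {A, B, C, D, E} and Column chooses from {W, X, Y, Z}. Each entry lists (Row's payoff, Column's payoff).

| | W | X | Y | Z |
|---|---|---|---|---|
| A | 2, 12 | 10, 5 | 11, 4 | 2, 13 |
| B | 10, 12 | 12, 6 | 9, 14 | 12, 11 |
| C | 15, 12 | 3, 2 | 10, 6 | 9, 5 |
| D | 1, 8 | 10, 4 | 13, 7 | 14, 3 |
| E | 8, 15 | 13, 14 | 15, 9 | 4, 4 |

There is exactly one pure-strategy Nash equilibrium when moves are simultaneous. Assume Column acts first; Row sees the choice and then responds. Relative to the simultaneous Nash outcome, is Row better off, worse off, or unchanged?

Solve by backward induction (Column leads).
- W: Row compares 2, 10, 15, 1, 8 and picks C; Column would get 12.
- X: Row compares 10, 12, 3, 10, 13 and picks E; Column would get 14.
- Y: Row compares 11, 9, 10, 13, 15 and picks E; Column would get 9.
- Z: Row compares 2, 12, 9, 14, 4 and picks D; Column would get 3.
Maximizing over 12, 14, 9, 3, Column chooses X. Subgame-perfect outcome: (E, X) with payoffs (13, 14).
For the simultaneous game, intersect best replies.
Row's best replies: W→C; X→E; Y→E; Z→D.
Column's best replies: A→Z; B→Y; C→W; D→W; E→W.
The unique mutual best reply is (C, W), giving (15, 12).
Row earns 13 sequentially versus 15 at the Nash outcome: worse off.

worse off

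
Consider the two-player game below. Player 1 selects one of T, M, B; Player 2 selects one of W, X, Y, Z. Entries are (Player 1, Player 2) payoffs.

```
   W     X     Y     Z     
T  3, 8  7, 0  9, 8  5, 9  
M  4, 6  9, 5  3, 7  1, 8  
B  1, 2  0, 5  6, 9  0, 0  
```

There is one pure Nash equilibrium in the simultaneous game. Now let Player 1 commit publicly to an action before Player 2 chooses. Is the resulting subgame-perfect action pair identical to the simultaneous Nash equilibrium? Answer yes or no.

no

Work backward from Player 2's decision.
- T: BR = Z, leader payoff 5.
- M: BR = Z, leader payoff 1.
- B: BR = Y, leader payoff 6.
Maximizing over 5, 1, 6, Player 1 chooses B. Subgame-perfect outcome: (B, Y) with payoffs (6, 9).
Under simultaneous play:
Player 1's best replies: W→M; X→M; Y→T; Z→T.
Player 2's best replies: T→Z; M→Z; B→Y.
The unique mutual best reply is (T, Z), giving (5, 9).
Sequential outcome (B, Y) differs from the Nash profile (T, Z).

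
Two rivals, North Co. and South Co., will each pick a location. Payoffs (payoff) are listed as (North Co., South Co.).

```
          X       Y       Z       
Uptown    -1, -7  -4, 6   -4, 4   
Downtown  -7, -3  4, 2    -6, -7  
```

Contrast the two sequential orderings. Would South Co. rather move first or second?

If North Co. leads: South Co.'s best replies are Uptown→Y, Downtown→Y; North Co.'s induced payoffs -4, 4; outcome (Downtown, Y), payoffs (4, 2).
If South Co. leads: North Co.'s best replies are X→Uptown, Y→Downtown, Z→Uptown; South Co.'s induced payoffs -7, 2, 4; outcome (Uptown, Z), payoffs (-4, 4).
South Co. gets 4 moving first and 2 moving second, so South Co. prefers to move first.

first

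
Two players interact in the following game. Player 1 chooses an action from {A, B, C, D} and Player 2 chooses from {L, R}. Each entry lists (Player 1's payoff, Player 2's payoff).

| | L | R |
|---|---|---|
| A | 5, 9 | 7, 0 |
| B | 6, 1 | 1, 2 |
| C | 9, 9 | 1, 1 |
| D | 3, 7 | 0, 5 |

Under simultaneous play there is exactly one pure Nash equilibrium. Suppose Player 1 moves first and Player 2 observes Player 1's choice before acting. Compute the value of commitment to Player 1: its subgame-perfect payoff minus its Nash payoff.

0

Backward induction with Player 1 moving first.
- A: BR = L, leader payoff 5.
- B: BR = R, leader payoff 1.
- C: BR = L, leader payoff 9.
- D: BR = L, leader payoff 3.
Among 5, 1, 9, 3, the best is 9 at C. Subgame-perfect outcome: (C, L) with payoffs (9, 9).
For the simultaneous game, intersect best replies.
Player 1's best replies: L→C; R→A.
Player 2's best replies: A→L; B→R; C→L; D→L.
Only (C, L) has each player best-responding; Nash payoffs (9, 9).
Player 1's commitment gain: 9 − 9 = 0.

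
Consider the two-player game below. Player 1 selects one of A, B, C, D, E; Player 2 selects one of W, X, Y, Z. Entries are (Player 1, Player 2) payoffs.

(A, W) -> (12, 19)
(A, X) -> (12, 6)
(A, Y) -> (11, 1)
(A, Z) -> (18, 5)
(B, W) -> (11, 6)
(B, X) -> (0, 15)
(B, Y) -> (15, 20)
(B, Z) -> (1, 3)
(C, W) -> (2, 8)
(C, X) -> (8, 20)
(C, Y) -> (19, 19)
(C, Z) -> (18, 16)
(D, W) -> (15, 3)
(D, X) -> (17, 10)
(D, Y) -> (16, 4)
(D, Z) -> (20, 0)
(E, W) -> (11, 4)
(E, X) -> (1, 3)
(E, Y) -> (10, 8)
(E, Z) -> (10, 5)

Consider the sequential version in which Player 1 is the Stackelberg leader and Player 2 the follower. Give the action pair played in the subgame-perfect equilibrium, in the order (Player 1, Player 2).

(D, X)

Backward induction with Player 1 moving first.
- A → Player 2 plays W (best of 19, 6, 1, 5); Player 1 gets 12.
- B → Player 2 plays Y (best of 6, 15, 20, 3); Player 1 gets 15.
- C → Player 2 plays X (best of 8, 20, 19, 16); Player 1 gets 8.
- D → Player 2 plays X (best of 3, 10, 4, 0); Player 1 gets 17.
- E → Player 2 plays Y (best of 4, 3, 8, 5); Player 1 gets 10.
Maximizing over 12, 15, 8, 17, 10, Player 1 chooses D. Subgame-perfect outcome: (D, X) with payoffs (17, 10).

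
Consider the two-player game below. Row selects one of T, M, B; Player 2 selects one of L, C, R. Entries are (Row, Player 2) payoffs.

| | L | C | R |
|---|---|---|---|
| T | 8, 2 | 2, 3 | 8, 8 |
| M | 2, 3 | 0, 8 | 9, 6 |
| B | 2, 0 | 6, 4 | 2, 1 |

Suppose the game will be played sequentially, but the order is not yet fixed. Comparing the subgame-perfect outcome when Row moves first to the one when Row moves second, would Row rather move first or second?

second

If Row leads: Player 2's best replies are T→R, M→C, B→C; Row's induced payoffs 8, 0, 6; outcome (T, R), payoffs (8, 8).
If Player 2 leads: Row's best replies are L→T, C→B, R→M; Player 2's induced payoffs 2, 4, 6; outcome (M, R), payoffs (9, 6).
Row gets 8 moving first and 9 moving second, so Row prefers to move second.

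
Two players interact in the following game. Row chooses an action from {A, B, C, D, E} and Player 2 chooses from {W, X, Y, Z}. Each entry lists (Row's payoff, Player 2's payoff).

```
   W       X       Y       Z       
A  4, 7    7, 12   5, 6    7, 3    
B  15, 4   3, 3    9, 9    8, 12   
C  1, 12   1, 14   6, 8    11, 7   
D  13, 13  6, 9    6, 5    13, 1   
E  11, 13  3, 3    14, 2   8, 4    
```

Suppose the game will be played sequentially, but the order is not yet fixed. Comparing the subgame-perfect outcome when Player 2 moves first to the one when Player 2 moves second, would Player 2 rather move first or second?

If Row leads: Player 2's best replies are A→X, B→Z, C→X, D→W, E→W; Row's induced payoffs 7, 8, 1, 13, 11; outcome (D, W), payoffs (13, 13).
If Player 2 leads: Row's best replies are W→B, X→A, Y→E, Z→D; Player 2's induced payoffs 4, 12, 2, 1; outcome (A, X), payoffs (7, 12).
Player 2 gets 12 moving first and 13 moving second, so Player 2 prefers to move second.

second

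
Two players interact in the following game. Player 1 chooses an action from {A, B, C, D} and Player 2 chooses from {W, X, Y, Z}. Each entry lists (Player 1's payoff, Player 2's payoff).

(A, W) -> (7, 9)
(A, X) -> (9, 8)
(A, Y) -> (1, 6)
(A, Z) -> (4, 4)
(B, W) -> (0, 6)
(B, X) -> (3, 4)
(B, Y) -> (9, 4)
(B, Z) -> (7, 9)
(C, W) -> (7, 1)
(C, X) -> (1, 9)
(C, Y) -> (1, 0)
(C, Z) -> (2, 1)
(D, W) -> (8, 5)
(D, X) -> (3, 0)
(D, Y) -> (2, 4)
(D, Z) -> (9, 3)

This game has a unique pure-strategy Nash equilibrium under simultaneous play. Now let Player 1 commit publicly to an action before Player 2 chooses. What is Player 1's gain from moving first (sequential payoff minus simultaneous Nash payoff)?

0

Player 2 best-responds to each possible Player 1 move:
- A: Player 2 compares 9, 8, 6, 4 and picks W; Player 1 would get 7.
- B: Player 2 compares 6, 4, 4, 9 and picks Z; Player 1 would get 7.
- C: Player 2 compares 1, 9, 0, 1 and picks X; Player 1 would get 1.
- D: Player 2 compares 5, 0, 4, 3 and picks W; Player 1 would get 8.
Among 7, 7, 1, 8, the best is 8 at D. Subgame-perfect outcome: (D, W) with payoffs (8, 5).
Now find the simultaneous Nash equilibrium.
Player 1's best replies: W→D; X→A; Y→B; Z→D.
Player 2's best replies: A→W; B→Z; C→X; D→W.
The unique mutual best reply is (D, W), giving (8, 5).
Player 1's commitment gain: 8 − 8 = 0.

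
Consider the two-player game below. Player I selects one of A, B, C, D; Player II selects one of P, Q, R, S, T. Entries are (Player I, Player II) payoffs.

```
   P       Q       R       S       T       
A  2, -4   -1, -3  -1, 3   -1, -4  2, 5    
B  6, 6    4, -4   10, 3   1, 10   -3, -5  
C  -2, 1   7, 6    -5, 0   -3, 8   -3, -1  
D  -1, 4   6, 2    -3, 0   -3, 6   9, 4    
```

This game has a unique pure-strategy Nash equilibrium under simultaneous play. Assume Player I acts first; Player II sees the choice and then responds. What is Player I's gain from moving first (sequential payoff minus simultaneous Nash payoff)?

1

Work backward from Player II's decision.
- A: BR = T, leader payoff 2.
- B: BR = S, leader payoff 1.
- C: BR = S, leader payoff -3.
- D: BR = S, leader payoff -3.
Among 2, 1, -3, -3, the best is 2 at A. Subgame-perfect outcome: (A, T) with payoffs (2, 5).
Now find the simultaneous Nash equilibrium.
Player I's best replies: P→B; Q→C; R→B; S→B; T→D.
Player II's best replies: A→T; B→S; C→S; D→S.
The unique mutual best reply is (B, S), giving (1, 10).
Player I's commitment gain: 2 − 1 = 1.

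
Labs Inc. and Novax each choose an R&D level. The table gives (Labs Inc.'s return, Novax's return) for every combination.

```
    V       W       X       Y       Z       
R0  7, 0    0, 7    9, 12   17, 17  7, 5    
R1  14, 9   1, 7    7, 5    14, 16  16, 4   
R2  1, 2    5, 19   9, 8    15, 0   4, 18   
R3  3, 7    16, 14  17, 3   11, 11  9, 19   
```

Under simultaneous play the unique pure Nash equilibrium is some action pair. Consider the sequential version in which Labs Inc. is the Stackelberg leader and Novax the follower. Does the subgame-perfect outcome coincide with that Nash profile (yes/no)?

Solve by backward induction (Labs Inc. leads).
- R0 → Novax plays Y (best of 0, 7, 12, 17, 5); Labs Inc. gets 17.
- R1 → Novax plays Y (best of 9, 7, 5, 16, 4); Labs Inc. gets 14.
- R2 → Novax plays W (best of 2, 19, 8, 0, 18); Labs Inc. gets 5.
- R3 → Novax plays Z (best of 7, 14, 3, 11, 19); Labs Inc. gets 9.
Labs Inc.'s induced payoffs are 17, 14, 5, 9, so Labs Inc. commits to R0. Subgame-perfect outcome: (R0, Y) with payoffs (17, 17).
Under simultaneous play:
Labs Inc.'s best replies: V→R1; W→R3; X→R3; Y→R0; Z→R1.
Novax's best replies: R0→Y; R1→Y; R2→W; R3→Z.
The unique mutual best reply is (R0, Y), giving (17, 17).
Sequential outcome (R0, Y) coincides with the Nash profile (R0, Y).

yes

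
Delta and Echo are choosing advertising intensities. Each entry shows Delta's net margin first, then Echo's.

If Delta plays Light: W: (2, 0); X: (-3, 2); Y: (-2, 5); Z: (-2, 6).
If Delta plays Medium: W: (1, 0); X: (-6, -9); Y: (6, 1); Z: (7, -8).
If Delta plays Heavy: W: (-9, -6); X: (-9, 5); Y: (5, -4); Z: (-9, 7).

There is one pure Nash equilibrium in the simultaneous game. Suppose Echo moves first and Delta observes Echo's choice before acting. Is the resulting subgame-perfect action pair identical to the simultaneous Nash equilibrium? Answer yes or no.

Delta best-responds to each possible Echo move:
- W: Delta compares 2, 1, -9 and picks Light; Echo would get 0.
- X: Delta compares -3, -6, -9 and picks Light; Echo would get 2.
- Y: Delta compares -2, 6, 5 and picks Medium; Echo would get 1.
- Z: Delta compares -2, 7, -9 and picks Medium; Echo would get -8.
Among 0, 2, 1, -8, the best is 2 at X. Subgame-perfect outcome: (Light, X) with payoffs (-3, 2).
Now find the simultaneous Nash equilibrium.
Delta's best replies: W→Light; X→Light; Y→Medium; Z→Medium.
Echo's best replies: Light→Z; Medium→Y; Heavy→Z.
The unique mutual best reply is (Medium, Y), giving (6, 1).
Sequential outcome (Light, X) differs from the Nash profile (Medium, Y).

no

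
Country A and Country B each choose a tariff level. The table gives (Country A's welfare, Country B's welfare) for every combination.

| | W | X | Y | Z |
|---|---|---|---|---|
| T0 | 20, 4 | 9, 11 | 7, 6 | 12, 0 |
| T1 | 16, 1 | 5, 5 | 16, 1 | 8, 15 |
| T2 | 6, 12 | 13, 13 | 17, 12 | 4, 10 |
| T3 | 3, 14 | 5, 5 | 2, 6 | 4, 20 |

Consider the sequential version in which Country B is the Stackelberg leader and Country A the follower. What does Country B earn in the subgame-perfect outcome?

Work backward from Country A's decision.
- W → Country A plays T0 (best of 20, 16, 6, 3); Country B gets 4.
- X → Country A plays T2 (best of 9, 5, 13, 5); Country B gets 13.
- Y → Country A plays T2 (best of 7, 16, 17, 2); Country B gets 12.
- Z → Country A plays T0 (best of 12, 8, 4, 4); Country B gets 0.
Among 4, 13, 12, 0, the best is 13 at X. Subgame-perfect outcome: (T2, X) with payoffs (13, 13).

13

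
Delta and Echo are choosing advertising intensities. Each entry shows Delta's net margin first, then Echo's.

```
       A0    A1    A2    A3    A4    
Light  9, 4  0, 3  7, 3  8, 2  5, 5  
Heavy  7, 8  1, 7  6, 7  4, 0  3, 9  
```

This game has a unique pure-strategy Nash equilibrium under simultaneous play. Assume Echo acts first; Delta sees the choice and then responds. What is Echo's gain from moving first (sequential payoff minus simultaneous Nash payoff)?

Backward induction with Echo moving first.
- A0: Delta compares 9, 7 and picks Light; Echo would get 4.
- A1: Delta compares 0, 1 and picks Heavy; Echo would get 7.
- A2: Delta compares 7, 6 and picks Light; Echo would get 3.
- A3: Delta compares 8, 4 and picks Light; Echo would get 2.
- A4: Delta compares 5, 3 and picks Light; Echo would get 5.
Among 4, 7, 3, 2, 5, the best is 7 at A1. Subgame-perfect outcome: (Heavy, A1) with payoffs (1, 7).
For the simultaneous game, intersect best replies.
Delta's best replies: A0→Light; A1→Heavy; A2→Light; A3→Light; A4→Light.
Echo's best replies: Light→A4; Heavy→A4.
Only (Light, A4) has each player best-responding; Nash payoffs (5, 5).
Echo's commitment gain: 7 − 5 = 2.

2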